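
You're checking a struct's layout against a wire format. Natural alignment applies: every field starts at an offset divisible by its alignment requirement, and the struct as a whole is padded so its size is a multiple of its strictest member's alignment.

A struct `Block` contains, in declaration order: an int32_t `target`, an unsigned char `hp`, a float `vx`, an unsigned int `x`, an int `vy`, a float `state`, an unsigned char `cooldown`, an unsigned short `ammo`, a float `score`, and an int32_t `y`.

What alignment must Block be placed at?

4

member alignments: target=4, hp=1, vx=4, x=4, vy=4, state=4, cooldown=1, ammo=2, score=4, y=4
max = 4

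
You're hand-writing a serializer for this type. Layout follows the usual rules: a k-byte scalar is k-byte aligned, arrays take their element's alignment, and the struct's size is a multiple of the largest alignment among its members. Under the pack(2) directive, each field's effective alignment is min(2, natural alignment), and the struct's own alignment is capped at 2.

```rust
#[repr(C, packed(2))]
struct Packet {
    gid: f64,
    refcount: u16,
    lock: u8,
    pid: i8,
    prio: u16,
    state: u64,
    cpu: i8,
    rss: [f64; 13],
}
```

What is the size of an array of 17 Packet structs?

gid at 0 (size 8, align 2) → ends 8
refcount at 8 (size 2, align 2) → ends 10
lock at 10 (size 1, align 1) → ends 11
pid at 11 (size 1, align 1) → ends 12
prio at 12 (size 2, align 2) → ends 14
state at 14 (size 8, align 2) → ends 22
cpu at 22 (size 1, align 1) → ends 23
pad 1 to align 2 for rss
rss at 24 (size 104, align 2) → ends 128
total 128 bytes, alignment 2
array of 17: 17 × 128 = 2176

2176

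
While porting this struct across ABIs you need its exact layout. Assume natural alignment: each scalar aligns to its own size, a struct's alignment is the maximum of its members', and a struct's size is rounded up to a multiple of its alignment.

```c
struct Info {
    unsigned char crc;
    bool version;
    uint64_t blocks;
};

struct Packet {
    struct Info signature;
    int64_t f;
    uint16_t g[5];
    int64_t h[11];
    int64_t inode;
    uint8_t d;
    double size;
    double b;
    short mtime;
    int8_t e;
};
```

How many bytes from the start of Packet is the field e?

Info: 0..1  crc  (1B, 1-aligned); 1..2  version  (1B, 1-aligned); 2..8  -- padding (6B); 8..16  blocks  (8B, 8-aligned); sizeof = 16, alignof = 8
0..16  signature  (16B, 8-aligned)
16..24  f  (8B, 8-aligned)
24..34  g  (10B, 2-aligned)
34..40  -- padding (6B)
40..128  h  (88B, 8-aligned)
128..136  inode  (8B, 8-aligned)
136..137  d  (1B, 1-aligned)
137..144  -- padding (7B)
144..152  size  (8B, 8-aligned)
152..160  b  (8B, 8-aligned)
160..162  mtime  (2B, 2-aligned)
162..163  e  (1B, 1-aligned)

162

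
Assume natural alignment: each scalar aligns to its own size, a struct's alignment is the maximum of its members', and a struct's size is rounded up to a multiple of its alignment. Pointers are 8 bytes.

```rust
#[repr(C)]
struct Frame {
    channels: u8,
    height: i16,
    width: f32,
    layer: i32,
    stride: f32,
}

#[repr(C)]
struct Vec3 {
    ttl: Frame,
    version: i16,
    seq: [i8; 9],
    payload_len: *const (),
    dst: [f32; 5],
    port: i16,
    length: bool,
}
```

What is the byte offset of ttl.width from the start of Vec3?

4

Frame: channels at 0 (size 1, align 1) → ends 1; pad 1 to align 2 for height; height at 2 (size 2, align 2) → ends 4; width at 4 (size 4, align 4) → ends 8; layer at 8 (size 4, align 4) → ends 12; stride at 12 (size 4, align 4) → ends 16; total 16 bytes, alignment 4
ttl at 0 (size 16, align 4) → ends 16
within Frame: width at 4
0 + 4 = 4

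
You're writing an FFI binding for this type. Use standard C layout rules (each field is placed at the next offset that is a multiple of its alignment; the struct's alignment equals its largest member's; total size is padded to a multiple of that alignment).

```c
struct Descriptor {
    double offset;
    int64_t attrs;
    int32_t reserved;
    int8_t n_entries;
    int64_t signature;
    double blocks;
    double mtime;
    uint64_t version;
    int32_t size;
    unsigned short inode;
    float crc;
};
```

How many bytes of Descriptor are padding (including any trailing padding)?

offset at 0 (size 8, align 8) → ends 8
attrs at 8 (size 8, align 8) → ends 16
reserved at 16 (size 4, align 4) → ends 20
n_entries at 20 (size 1, align 1) → ends 21
pad 3 to align 8 for signature
signature at 24 (size 8, align 8) → ends 32
blocks at 32 (size 8, align 8) → ends 40
mtime at 40 (size 8, align 8) → ends 48
version at 48 (size 8, align 8) → ends 56
size at 56 (size 4, align 4) → ends 60
inode at 60 (size 2, align 2) → ends 62
pad 2 to align 4 for crc
crc at 64 (size 4, align 4) → ends 68
tail pad 4 to reach multiple of 8
total 72 bytes, alignment 8
data bytes 63, size 72 → padding 9

9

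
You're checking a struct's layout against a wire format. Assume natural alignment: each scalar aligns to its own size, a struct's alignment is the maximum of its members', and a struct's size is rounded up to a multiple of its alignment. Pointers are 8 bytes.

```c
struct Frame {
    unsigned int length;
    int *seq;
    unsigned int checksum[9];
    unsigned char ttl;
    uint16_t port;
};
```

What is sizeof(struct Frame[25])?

length at 0 (size 4, align 4) → ends 4
pad 4 to align 8 for seq
seq at 8 (size 8, align 8) → ends 16
checksum at 16 (size 36, align 4) → ends 52
ttl at 52 (size 1, align 1) → ends 53
pad 1 to align 2 for port
port at 54 (size 2, align 2) → ends 56
total 56 bytes, alignment 8
array of 25: 25 × 56 = 1400

1400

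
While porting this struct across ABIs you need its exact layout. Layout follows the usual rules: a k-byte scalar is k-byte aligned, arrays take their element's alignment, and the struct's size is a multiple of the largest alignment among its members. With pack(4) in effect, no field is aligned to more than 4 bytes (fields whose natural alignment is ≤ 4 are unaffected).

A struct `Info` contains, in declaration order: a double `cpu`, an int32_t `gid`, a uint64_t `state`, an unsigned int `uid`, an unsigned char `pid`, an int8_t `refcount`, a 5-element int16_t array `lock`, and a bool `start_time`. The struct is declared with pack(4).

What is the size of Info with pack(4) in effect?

40

cpu at 0 (size 8, align 4) → ends 8
gid at 8 (size 4, align 4) → ends 12
state at 12 (size 8, align 4) → ends 20
uid at 20 (size 4, align 4) → ends 24
pid at 24 (size 1, align 1) → ends 25
refcount at 25 (size 1, align 1) → ends 26
lock at 26 (size 10, align 2) → ends 36
start_time at 36 (size 1, align 1) → ends 37
tail pad 3 to reach multiple of 4
total 40 bytes, alignment 4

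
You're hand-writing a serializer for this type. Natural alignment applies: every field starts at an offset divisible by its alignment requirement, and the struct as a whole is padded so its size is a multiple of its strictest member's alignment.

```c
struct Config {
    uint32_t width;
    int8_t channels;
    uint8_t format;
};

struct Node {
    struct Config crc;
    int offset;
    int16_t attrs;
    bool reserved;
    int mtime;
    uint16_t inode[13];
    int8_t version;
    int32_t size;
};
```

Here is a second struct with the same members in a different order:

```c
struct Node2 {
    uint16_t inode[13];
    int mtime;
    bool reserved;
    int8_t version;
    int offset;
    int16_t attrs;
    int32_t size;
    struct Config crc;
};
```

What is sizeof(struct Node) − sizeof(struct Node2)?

-4

Config: 0..4  width  (4B, 4-aligned); 4..5  channels  (1B, 1-aligned); 5..6  format  (1B, 1-aligned); 6..8  -- tail padding (2B); sizeof = 8, alignof = 4
0..8  crc  (8B, 4-aligned)
8..12  offset  (4B, 4-aligned)
12..14  attrs  (2B, 2-aligned)
14..15  reserved  (1B, 1-aligned)
15..16  -- padding (1B)
16..20  mtime  (4B, 4-aligned)
20..46  inode  (26B, 2-aligned)
46..47  version  (1B, 1-aligned)
47..48  -- padding (1B)
48..52  size  (4B, 4-aligned)
sizeof = 52, alignof = 4
— Node2 —
0..26  inode  (26B, 2-aligned)
26..28  -- padding (2B)
28..32  mtime  (4B, 4-aligned)
32..33  reserved  (1B, 1-aligned)
33..34  version  (1B, 1-aligned)
34..36  -- padding (2B)
36..40  offset  (4B, 4-aligned)
40..42  attrs  (2B, 2-aligned)
42..44  -- padding (2B)
44..48  size  (4B, 4-aligned)
48..56  crc  (8B, 4-aligned)
sizeof = 56, alignof = 4
52 − 56 = -4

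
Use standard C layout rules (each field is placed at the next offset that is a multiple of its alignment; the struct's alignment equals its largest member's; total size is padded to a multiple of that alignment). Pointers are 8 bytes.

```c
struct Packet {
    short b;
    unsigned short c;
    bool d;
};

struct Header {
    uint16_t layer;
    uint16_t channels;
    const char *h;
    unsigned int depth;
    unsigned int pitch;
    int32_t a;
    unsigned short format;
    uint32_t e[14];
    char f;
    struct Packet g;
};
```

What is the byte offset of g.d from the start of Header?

Packet: @0: b [2B, align 2] → 2; @2: c [2B, align 2] → 4; @4: d [1B, align 1] → 5; +1 tail pad (align 2); size 6, align 2
@0: layer [2B, align 2] → 2
@2: channels [2B, align 2] → 4
+4 pad (align 8)
@8: h [8B, align 8] → 16
@16: depth [4B, align 4] → 20
@20: pitch [4B, align 4] → 24
@24: a [4B, align 4] → 28
@28: format [2B, align 2] → 30
+2 pad (align 4)
@32: e [56B, align 4] → 88
@88: f [1B, align 1] → 89
+1 pad (align 2)
@90: g [6B, align 2] → 96
within Packet: d at 4
90 + 4 = 94

94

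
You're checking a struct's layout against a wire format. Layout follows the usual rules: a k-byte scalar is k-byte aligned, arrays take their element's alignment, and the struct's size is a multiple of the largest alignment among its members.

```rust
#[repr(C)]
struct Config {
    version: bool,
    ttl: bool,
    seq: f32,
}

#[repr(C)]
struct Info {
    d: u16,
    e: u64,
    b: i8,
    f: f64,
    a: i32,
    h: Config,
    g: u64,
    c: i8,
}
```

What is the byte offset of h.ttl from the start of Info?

37

Config: @0: version [1B, align 1] → 1; @1: ttl [1B, align 1] → 2; +2 pad (align 4); @4: seq [4B, align 4] → 8; size 8, align 4
@0: d [2B, align 2] → 2
+6 pad (align 8)
@8: e [8B, align 8] → 16
@16: b [1B, align 1] → 17
+7 pad (align 8)
@24: f [8B, align 8] → 32
@32: a [4B, align 4] → 36
@36: h [8B, align 4] → 44
within Config: ttl at 1
36 + 1 = 37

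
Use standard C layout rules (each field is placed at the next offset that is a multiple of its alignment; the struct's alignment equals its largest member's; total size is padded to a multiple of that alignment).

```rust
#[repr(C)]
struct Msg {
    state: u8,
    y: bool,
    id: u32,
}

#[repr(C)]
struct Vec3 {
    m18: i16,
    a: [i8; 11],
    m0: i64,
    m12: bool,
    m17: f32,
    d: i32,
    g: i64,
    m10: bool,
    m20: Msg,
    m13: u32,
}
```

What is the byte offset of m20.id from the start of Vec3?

56

Msg: state at 0 (size 1, align 1) → ends 1; y at 1 (size 1, align 1) → ends 2; pad 2 to align 4 for id; id at 4 (size 4, align 4) → ends 8; total 8 bytes, alignment 4
m18 at 0 (size 2, align 2) → ends 2
a at 2 (size 11, align 1) → ends 13
pad 3 to align 8 for m0
m0 at 16 (size 8, align 8) → ends 24
m12 at 24 (size 1, align 1) → ends 25
pad 3 to align 4 for m17
m17 at 28 (size 4, align 4) → ends 32
d at 32 (size 4, align 4) → ends 36
pad 4 to align 8 for g
g at 40 (size 8, align 8) → ends 48
m10 at 48 (size 1, align 1) → ends 49
pad 3 to align 4 for m20
m20 at 52 (size 8, align 4) → ends 60
within Msg: id at 4
52 + 4 = 56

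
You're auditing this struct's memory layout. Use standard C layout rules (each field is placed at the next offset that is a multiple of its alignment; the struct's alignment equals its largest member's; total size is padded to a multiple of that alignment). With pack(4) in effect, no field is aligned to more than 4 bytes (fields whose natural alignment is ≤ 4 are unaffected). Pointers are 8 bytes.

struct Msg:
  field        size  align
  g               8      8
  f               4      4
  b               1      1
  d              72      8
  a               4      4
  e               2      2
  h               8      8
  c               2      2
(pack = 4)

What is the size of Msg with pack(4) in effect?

g at 0 (size 8, align 4) → ends 8
f at 8 (size 4, align 4) → ends 12
b at 12 (size 1, align 1) → ends 13
pad 3 to align 4 for d
d at 16 (size 72, align 4) → ends 88
a at 88 (size 4, align 4) → ends 92
e at 92 (size 2, align 2) → ends 94
pad 2 to align 4 for h
h at 96 (size 8, align 4) → ends 104
c at 104 (size 2, align 2) → ends 106
tail pad 2 to reach multiple of 4
total 108 bytes, alignment 4

108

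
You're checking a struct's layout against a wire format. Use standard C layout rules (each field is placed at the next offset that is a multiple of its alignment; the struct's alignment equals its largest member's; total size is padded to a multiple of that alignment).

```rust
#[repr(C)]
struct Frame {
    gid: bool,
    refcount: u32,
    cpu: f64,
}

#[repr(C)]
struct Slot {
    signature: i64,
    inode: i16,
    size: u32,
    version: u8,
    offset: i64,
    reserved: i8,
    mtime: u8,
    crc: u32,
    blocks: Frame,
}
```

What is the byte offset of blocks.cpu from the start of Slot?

48

Frame: gid at 0 (size 1, align 1) → ends 1; pad 3 to align 4 for refcount; refcount at 4 (size 4, align 4) → ends 8; cpu at 8 (size 8, align 8) → ends 16; total 16 bytes, alignment 8
signature at 0 (size 8, align 8) → ends 8
inode at 8 (size 2, align 2) → ends 10
pad 2 to align 4 for size
size at 12 (size 4, align 4) → ends 16
version at 16 (size 1, align 1) → ends 17
pad 7 to align 8 for offset
offset at 24 (size 8, align 8) → ends 32
reserved at 32 (size 1, align 1) → ends 33
mtime at 33 (size 1, align 1) → ends 34
pad 2 to align 4 for crc
crc at 36 (size 4, align 4) → ends 40
blocks at 40 (size 16, align 8) → ends 56
within Frame: cpu at 8
40 + 8 = 48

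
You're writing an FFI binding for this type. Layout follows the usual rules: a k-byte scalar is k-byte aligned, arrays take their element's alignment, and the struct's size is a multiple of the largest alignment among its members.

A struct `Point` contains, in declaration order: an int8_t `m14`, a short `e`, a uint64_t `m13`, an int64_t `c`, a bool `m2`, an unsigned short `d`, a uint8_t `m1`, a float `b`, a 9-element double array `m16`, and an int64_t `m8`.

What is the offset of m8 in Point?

112

m14 at 0 (size 1, align 1) → ends 1
pad 1 to align 2 for e
e at 2 (size 2, align 2) → ends 4
pad 4 to align 8 for m13
m13 at 8 (size 8, align 8) → ends 16
c at 16 (size 8, align 8) → ends 24
m2 at 24 (size 1, align 1) → ends 25
pad 1 to align 2 for d
d at 26 (size 2, align 2) → ends 28
m1 at 28 (size 1, align 1) → ends 29
pad 3 to align 4 for b
b at 32 (size 4, align 4) → ends 36
pad 4 to align 8 for m16
m16 at 40 (size 72, align 8) → ends 112
m8 at 112 (size 8, align 8) → ends 120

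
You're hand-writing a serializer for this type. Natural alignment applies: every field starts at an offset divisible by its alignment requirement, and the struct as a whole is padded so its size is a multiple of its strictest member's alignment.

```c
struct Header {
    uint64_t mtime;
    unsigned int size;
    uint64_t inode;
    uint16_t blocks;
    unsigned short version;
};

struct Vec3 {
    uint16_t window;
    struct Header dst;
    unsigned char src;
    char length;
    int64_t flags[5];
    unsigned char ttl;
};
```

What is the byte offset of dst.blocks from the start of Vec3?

Header: 0..8  mtime  (8B, 8-aligned); 8..12  size  (4B, 4-aligned); 12..16  -- padding (4B); 16..24  inode  (8B, 8-aligned); 24..26  blocks  (2B, 2-aligned); 26..28  version  (2B, 2-aligned); 28..32  -- tail padding (4B); sizeof = 32, alignof = 8
0..2  window  (2B, 2-aligned)
2..8  -- padding (6B)
8..40  dst  (32B, 8-aligned)
within Header: blocks at 24
8 + 24 = 32

32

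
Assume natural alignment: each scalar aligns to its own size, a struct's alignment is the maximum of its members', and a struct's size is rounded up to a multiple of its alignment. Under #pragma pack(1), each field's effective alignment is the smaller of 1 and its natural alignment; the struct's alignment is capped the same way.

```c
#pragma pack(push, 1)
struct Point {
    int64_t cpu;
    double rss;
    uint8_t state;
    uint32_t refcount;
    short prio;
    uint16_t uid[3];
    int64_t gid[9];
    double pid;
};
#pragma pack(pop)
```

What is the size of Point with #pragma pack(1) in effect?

109

0..8  cpu  (8B, 1-aligned)
8..16  rss  (8B, 1-aligned)
16..17  state  (1B, 1-aligned)
17..21  refcount  (4B, 1-aligned)
21..23  prio  (2B, 1-aligned)
23..29  uid  (6B, 1-aligned)
29..101  gid  (72B, 1-aligned)
101..109  pid  (8B, 1-aligned)
sizeof = 109, alignof = 1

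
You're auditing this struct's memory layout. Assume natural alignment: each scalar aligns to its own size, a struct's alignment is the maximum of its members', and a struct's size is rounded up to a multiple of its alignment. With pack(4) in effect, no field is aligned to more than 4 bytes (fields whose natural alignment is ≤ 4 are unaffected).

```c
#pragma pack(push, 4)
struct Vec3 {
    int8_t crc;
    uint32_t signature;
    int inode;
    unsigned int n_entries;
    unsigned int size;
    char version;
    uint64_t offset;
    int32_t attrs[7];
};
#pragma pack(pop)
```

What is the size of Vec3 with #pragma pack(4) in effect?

60

@0: crc [1B, align 1] → 1
+3 pad (align 4)
@4: signature [4B, align 4] → 8
@8: inode [4B, align 4] → 12
@12: n_entries [4B, align 4] → 16
@16: size [4B, align 4] → 20
@20: version [1B, align 1] → 21
+3 pad (align 4)
@24: offset [8B, align 4] → 32
@32: attrs [28B, align 4] → 60
size 60, align 4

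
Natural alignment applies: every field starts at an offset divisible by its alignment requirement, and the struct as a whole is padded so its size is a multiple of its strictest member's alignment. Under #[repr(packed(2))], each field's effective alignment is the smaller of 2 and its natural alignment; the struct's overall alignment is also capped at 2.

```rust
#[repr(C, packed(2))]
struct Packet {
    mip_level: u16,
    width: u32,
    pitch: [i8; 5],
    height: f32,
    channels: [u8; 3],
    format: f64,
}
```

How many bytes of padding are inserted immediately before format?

1

0..2  mip_level  (2B, 2-aligned)
2..6  width  (4B, 2-aligned)
6..11  pitch  (5B, 1-aligned)
11..12  -- padding (1B)
12..16  height  (4B, 2-aligned)
16..19  channels  (3B, 1-aligned)
19..20  -- padding (1B)
20..28  format  (8B, 2-aligned)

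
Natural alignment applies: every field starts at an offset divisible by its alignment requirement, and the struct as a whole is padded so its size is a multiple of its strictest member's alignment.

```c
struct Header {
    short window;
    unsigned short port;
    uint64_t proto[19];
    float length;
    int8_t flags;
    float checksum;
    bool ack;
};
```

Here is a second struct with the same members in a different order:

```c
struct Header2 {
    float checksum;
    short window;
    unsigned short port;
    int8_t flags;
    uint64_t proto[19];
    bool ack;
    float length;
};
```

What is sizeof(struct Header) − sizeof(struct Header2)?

@0: window [2B, align 2] → 2
@2: port [2B, align 2] → 4
+4 pad (align 8)
@8: proto [152B, align 8] → 160
@160: length [4B, align 4] → 164
@164: flags [1B, align 1] → 165
+3 pad (align 4)
@168: checksum [4B, align 4] → 172
@172: ack [1B, align 1] → 173
+3 tail pad (align 8)
size 176, align 8
— Header2 —
@0: checksum [4B, align 4] → 4
@4: window [2B, align 2] → 6
@6: port [2B, align 2] → 8
@8: flags [1B, align 1] → 9
+7 pad (align 8)
@16: proto [152B, align 8] → 168
@168: ack [1B, align 1] → 169
+3 pad (align 4)
@172: length [4B, align 4] → 176
size 176, align 8
176 − 176 = 0

0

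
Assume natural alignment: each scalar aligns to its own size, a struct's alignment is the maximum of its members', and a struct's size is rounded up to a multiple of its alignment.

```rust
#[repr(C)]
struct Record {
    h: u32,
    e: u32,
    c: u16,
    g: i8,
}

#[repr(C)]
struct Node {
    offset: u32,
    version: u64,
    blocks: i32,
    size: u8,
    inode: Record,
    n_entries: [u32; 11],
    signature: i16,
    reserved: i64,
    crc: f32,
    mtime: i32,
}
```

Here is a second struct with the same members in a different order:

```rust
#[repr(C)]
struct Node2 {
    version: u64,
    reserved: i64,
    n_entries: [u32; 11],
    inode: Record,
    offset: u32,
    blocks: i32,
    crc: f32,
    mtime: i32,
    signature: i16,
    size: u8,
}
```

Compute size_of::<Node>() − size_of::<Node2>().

Record: 0..4  h  (4B, 4-aligned); 4..8  e  (4B, 4-aligned); 8..10  c  (2B, 2-aligned); 10..11  g  (1B, 1-aligned); 11..12  -- tail padding (1B); sizeof = 12, alignof = 4
0..4  offset  (4B, 4-aligned)
4..8  -- padding (4B)
8..16  version  (8B, 8-aligned)
16..20  blocks  (4B, 4-aligned)
20..21  size  (1B, 1-aligned)
21..24  -- padding (3B)
24..36  inode  (12B, 4-aligned)
36..80  n_entries  (44B, 4-aligned)
80..82  signature  (2B, 2-aligned)
82..88  -- padding (6B)
88..96  reserved  (8B, 8-aligned)
96..100  crc  (4B, 4-aligned)
100..104  mtime  (4B, 4-aligned)
sizeof = 104, alignof = 8
— Node2 —
0..8  version  (8B, 8-aligned)
8..16  reserved  (8B, 8-aligned)
16..60  n_entries  (44B, 4-aligned)
60..72  inode  (12B, 4-aligned)
72..76  offset  (4B, 4-aligned)
76..80  blocks  (4B, 4-aligned)
80..84  crc  (4B, 4-aligned)
84..88  mtime  (4B, 4-aligned)
88..90  signature  (2B, 2-aligned)
90..91  size  (1B, 1-aligned)
91..96  -- tail padding (5B)
sizeof = 96, alignof = 8
104 − 96 = 8

8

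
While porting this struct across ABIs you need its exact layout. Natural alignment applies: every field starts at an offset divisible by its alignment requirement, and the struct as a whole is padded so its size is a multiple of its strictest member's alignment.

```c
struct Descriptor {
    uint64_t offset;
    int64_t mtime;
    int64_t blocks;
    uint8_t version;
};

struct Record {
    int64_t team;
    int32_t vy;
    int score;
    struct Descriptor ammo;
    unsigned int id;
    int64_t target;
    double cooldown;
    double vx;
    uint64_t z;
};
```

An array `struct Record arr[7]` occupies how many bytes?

Descriptor: offset at 0 (size 8, align 8) → ends 8; mtime at 8 (size 8, align 8) → ends 16; blocks at 16 (size 8, align 8) → ends 24; version at 24 (size 1, align 1) → ends 25; tail pad 7 to reach multiple of 8; total 32 bytes, alignment 8
team at 0 (size 8, align 8) → ends 8
vy at 8 (size 4, align 4) → ends 12
score at 12 (size 4, align 4) → ends 16
ammo at 16 (size 32, align 8) → ends 48
id at 48 (size 4, align 4) → ends 52
pad 4 to align 8 for target
target at 56 (size 8, align 8) → ends 64
cooldown at 64 (size 8, align 8) → ends 72
vx at 72 (size 8, align 8) → ends 80
z at 80 (size 8, align 8) → ends 88
total 88 bytes, alignment 8
array of 7: 7 × 88 = 616

616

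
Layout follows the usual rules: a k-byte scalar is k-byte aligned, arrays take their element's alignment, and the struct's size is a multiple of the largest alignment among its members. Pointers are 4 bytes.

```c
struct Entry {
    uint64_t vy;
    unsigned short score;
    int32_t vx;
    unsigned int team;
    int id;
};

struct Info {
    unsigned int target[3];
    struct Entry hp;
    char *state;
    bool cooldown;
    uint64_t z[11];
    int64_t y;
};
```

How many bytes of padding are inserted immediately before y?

Entry: 0..8  vy  (8B, 8-aligned); 8..10  score  (2B, 2-aligned); 10..12  -- padding (2B); 12..16  vx  (4B, 4-aligned); 16..20  team  (4B, 4-aligned); 20..24  id  (4B, 4-aligned); sizeof = 24, alignof = 8
0..12  target  (12B, 4-aligned)
12..16  -- padding (4B)
16..40  hp  (24B, 8-aligned)
40..44  state  (4B, 4-aligned)
44..45  cooldown  (1B, 1-aligned)
45..48  -- padding (3B)
48..136  z  (88B, 8-aligned)
136..144  y  (8B, 8-aligned)

0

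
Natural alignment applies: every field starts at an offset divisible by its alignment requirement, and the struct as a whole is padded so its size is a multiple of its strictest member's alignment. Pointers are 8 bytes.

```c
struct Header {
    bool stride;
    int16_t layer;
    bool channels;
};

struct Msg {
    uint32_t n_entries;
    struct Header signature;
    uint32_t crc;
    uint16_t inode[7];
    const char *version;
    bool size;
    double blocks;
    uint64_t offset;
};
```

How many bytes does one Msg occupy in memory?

Header: @0: stride [1B, align 1] → 1; +1 pad (align 2); @2: layer [2B, align 2] → 4; @4: channels [1B, align 1] → 5; +1 tail pad (align 2); size 6, align 2
@0: n_entries [4B, align 4] → 4
@4: signature [6B, align 2] → 10
+2 pad (align 4)
@12: crc [4B, align 4] → 16
@16: inode [14B, align 2] → 30
+2 pad (align 8)
@32: version [8B, align 8] → 40
@40: size [1B, align 1] → 41
+7 pad (align 8)
@48: blocks [8B, align 8] → 56
@56: offset [8B, align 8] → 64
size 64, align 8

64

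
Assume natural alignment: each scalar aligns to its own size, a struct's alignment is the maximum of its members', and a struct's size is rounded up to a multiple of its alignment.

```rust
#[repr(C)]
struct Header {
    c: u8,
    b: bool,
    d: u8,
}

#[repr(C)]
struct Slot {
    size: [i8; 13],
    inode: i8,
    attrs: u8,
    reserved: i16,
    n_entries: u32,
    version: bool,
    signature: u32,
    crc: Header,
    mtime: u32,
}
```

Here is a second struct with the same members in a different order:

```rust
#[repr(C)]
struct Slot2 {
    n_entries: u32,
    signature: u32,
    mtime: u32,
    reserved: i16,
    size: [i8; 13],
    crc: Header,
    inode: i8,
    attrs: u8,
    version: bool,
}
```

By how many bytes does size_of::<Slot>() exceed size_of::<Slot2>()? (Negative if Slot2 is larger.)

4

Header: c at 0 (size 1, align 1) → ends 1; b at 1 (size 1, align 1) → ends 2; d at 2 (size 1, align 1) → ends 3; total 3 bytes, alignment 1
size at 0 (size 13, align 1) → ends 13
inode at 13 (size 1, align 1) → ends 14
attrs at 14 (size 1, align 1) → ends 15
pad 1 to align 2 for reserved
reserved at 16 (size 2, align 2) → ends 18
pad 2 to align 4 for n_entries
n_entries at 20 (size 4, align 4) → ends 24
version at 24 (size 1, align 1) → ends 25
pad 3 to align 4 for signature
signature at 28 (size 4, align 4) → ends 32
crc at 32 (size 3, align 1) → ends 35
pad 1 to align 4 for mtime
mtime at 36 (size 4, align 4) → ends 40
total 40 bytes, alignment 4
— Slot2 —
n_entries at 0 (size 4, align 4) → ends 4
signature at 4 (size 4, align 4) → ends 8
mtime at 8 (size 4, align 4) → ends 12
reserved at 12 (size 2, align 2) → ends 14
size at 14 (size 13, align 1) → ends 27
crc at 27 (size 3, align 1) → ends 30
inode at 30 (size 1, align 1) → ends 31
attrs at 31 (size 1, align 1) → ends 32
version at 32 (size 1, align 1) → ends 33
tail pad 3 to reach multiple of 4
total 36 bytes, alignment 4
40 − 36 = 4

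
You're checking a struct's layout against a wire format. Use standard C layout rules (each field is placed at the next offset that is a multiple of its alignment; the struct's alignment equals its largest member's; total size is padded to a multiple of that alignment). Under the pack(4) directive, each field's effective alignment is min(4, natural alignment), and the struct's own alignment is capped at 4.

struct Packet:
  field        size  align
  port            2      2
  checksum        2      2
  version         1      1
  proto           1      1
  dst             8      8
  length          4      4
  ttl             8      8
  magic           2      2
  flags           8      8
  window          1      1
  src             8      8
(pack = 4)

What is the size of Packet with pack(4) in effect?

52

port at 0 (size 2, align 2) → ends 2
checksum at 2 (size 2, align 2) → ends 4
version at 4 (size 1, align 1) → ends 5
proto at 5 (size 1, align 1) → ends 6
pad 2 to align 4 for dst
dst at 8 (size 8, align 4) → ends 16
length at 16 (size 4, align 4) → ends 20
ttl at 20 (size 8, align 4) → ends 28
magic at 28 (size 2, align 2) → ends 30
pad 2 to align 4 for flags
flags at 32 (size 8, align 4) → ends 40
window at 40 (size 1, align 1) → ends 41
pad 3 to align 4 for src
src at 44 (size 8, align 4) → ends 52
total 52 bytes, alignment 4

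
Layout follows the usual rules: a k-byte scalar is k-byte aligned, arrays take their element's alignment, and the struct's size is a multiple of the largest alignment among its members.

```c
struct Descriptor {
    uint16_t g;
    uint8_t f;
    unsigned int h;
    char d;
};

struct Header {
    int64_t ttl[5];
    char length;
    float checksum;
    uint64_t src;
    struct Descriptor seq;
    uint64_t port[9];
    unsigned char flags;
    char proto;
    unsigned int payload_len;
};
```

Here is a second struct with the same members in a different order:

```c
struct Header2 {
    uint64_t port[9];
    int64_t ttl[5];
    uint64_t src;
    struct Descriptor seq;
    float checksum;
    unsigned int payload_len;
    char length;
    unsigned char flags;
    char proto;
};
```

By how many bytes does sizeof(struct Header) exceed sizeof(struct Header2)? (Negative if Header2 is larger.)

8

Descriptor: 0..2  g  (2B, 2-aligned); 2..3  f  (1B, 1-aligned); 3..4  -- padding (1B); 4..8  h  (4B, 4-aligned); 8..9  d  (1B, 1-aligned); 9..12  -- tail padding (3B); sizeof = 12, alignof = 4
0..40  ttl  (40B, 8-aligned)
40..41  length  (1B, 1-aligned)
41..44  -- padding (3B)
44..48  checksum  (4B, 4-aligned)
48..56  src  (8B, 8-aligned)
56..68  seq  (12B, 4-aligned)
68..72  -- padding (4B)
72..144  port  (72B, 8-aligned)
144..145  flags  (1B, 1-aligned)
145..146  proto  (1B, 1-aligned)
146..148  -- padding (2B)
148..152  payload_len  (4B, 4-aligned)
sizeof = 152, alignof = 8
— Header2 —
0..72  port  (72B, 8-aligned)
72..112  ttl  (40B, 8-aligned)
112..120  src  (8B, 8-aligned)
120..132  seq  (12B, 4-aligned)
132..136  checksum  (4B, 4-aligned)
136..140  payload_len  (4B, 4-aligned)
140..141  length  (1B, 1-aligned)
141..142  flags  (1B, 1-aligned)
142..143  proto  (1B, 1-aligned)
143..144  -- tail padding (1B)
sizeof = 144, alignof = 8
152 − 144 = 8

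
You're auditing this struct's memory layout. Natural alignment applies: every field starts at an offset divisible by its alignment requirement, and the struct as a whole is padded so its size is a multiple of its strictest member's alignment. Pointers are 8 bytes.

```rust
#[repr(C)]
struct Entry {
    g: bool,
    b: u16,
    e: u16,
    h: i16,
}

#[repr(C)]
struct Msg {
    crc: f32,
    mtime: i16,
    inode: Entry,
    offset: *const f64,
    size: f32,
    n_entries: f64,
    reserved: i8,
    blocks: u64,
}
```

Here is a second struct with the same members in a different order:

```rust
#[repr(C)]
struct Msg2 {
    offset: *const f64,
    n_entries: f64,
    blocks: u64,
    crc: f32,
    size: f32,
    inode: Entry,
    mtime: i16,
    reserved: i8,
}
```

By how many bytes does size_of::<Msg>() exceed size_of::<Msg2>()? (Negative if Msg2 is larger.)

Entry: @0: g [1B, align 1] → 1; +1 pad (align 2); @2: b [2B, align 2] → 4; @4: e [2B, align 2] → 6; @6: h [2B, align 2] → 8; size 8, align 2
@0: crc [4B, align 4] → 4
@4: mtime [2B, align 2] → 6
@6: inode [8B, align 2] → 14
+2 pad (align 8)
@16: offset [8B, align 8] → 24
@24: size [4B, align 4] → 28
+4 pad (align 8)
@32: n_entries [8B, align 8] → 40
@40: reserved [1B, align 1] → 41
+7 pad (align 8)
@48: blocks [8B, align 8] → 56
size 56, align 8
— Msg2 —
@0: offset [8B, align 8] → 8
@8: n_entries [8B, align 8] → 16
@16: blocks [8B, align 8] → 24
@24: crc [4B, align 4] → 28
@28: size [4B, align 4] → 32
@32: inode [8B, align 2] → 40
@40: mtime [2B, align 2] → 42
@42: reserved [1B, align 1] → 43
+5 tail pad (align 8)
size 48, align 8
56 − 48 = 8

8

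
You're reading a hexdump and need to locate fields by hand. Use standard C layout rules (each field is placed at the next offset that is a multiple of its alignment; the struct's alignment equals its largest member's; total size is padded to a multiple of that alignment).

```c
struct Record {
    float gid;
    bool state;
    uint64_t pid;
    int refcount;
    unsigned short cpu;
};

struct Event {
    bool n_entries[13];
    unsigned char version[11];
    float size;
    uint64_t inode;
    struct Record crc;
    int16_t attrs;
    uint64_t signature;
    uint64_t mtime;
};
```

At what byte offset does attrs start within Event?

64

Record: gid at 0 (size 4, align 4) → ends 4; state at 4 (size 1, align 1) → ends 5; pad 3 to align 8 for pid; pid at 8 (size 8, align 8) → ends 16; refcount at 16 (size 4, align 4) → ends 20; cpu at 20 (size 2, align 2) → ends 22; tail pad 2 to reach multiple of 8; total 24 bytes, alignment 8
n_entries at 0 (size 13, align 1) → ends 13
version at 13 (size 11, align 1) → ends 24
size at 24 (size 4, align 4) → ends 28
pad 4 to align 8 for inode
inode at 32 (size 8, align 8) → ends 40
crc at 40 (size 24, align 8) → ends 64
attrs at 64 (size 2, align 2) → ends 66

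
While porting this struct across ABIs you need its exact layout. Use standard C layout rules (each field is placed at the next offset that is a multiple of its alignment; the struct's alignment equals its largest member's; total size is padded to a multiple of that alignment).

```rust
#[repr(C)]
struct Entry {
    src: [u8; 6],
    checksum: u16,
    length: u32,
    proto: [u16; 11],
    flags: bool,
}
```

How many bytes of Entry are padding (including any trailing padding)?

1

src at 0 (size 6, align 1) → ends 6
checksum at 6 (size 2, align 2) → ends 8
length at 8 (size 4, align 4) → ends 12
proto at 12 (size 22, align 2) → ends 34
flags at 34 (size 1, align 1) → ends 35
tail pad 1 to reach multiple of 4
total 36 bytes, alignment 4
data bytes 35, size 36 → padding 1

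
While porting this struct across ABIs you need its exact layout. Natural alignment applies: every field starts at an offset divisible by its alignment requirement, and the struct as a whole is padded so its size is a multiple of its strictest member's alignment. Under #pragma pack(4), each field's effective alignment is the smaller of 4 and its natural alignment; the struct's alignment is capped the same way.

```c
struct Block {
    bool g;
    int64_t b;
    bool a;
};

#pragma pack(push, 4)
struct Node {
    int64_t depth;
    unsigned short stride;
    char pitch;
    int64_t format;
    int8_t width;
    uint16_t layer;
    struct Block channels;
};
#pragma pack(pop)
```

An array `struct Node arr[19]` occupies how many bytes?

912

Block: g at 0 (size 1, align 1) → ends 1; pad 7 to align 8 for b; b at 8 (size 8, align 8) → ends 16; a at 16 (size 1, align 1) → ends 17; tail pad 7 to reach multiple of 8; total 24 bytes, alignment 8
depth at 0 (size 8, align 4) → ends 8
stride at 8 (size 2, align 2) → ends 10
pitch at 10 (size 1, align 1) → ends 11
pad 1 to align 4 for format
format at 12 (size 8, align 4) → ends 20
width at 20 (size 1, align 1) → ends 21
pad 1 to align 2 for layer
layer at 22 (size 2, align 2) → ends 24
channels at 24 (size 24, align 4) → ends 48
total 48 bytes, alignment 4
array of 19: 19 × 48 = 912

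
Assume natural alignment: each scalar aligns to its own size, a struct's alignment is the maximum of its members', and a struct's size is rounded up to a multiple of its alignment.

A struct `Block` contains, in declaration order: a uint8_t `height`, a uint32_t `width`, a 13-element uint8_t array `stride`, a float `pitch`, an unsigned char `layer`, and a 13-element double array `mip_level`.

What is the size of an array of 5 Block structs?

height at 0 (size 1, align 1) → ends 1
pad 3 to align 4 for width
width at 4 (size 4, align 4) → ends 8
stride at 8 (size 13, align 1) → ends 21
pad 3 to align 4 for pitch
pitch at 24 (size 4, align 4) → ends 28
layer at 28 (size 1, align 1) → ends 29
pad 3 to align 8 for mip_level
mip_level at 32 (size 104, align 8) → ends 136
total 136 bytes, alignment 8
array of 5: 5 × 136 = 680

680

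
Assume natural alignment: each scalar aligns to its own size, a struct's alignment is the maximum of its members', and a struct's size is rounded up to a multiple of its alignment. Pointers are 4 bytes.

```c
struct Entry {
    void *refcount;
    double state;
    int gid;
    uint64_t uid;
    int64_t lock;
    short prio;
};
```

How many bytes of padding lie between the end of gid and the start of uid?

0..4  refcount  (4B, 4-aligned)
4..8  -- padding (4B)
8..16  state  (8B, 8-aligned)
16..20  gid  (4B, 4-aligned)
20..24  -- padding (4B)
24..32  uid  (8B, 8-aligned)

4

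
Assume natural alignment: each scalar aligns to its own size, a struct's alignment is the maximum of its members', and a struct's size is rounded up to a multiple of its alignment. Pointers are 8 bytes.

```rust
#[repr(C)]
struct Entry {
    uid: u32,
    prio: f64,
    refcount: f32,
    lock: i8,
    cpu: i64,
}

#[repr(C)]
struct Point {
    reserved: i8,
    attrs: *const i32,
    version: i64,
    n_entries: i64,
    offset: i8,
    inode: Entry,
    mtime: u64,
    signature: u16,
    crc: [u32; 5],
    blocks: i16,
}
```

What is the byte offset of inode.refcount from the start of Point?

56

Entry: @0: uid [4B, align 4] → 4; +4 pad (align 8); @8: prio [8B, align 8] → 16; @16: refcount [4B, align 4] → 20; @20: lock [1B, align 1] → 21; +3 pad (align 8); @24: cpu [8B, align 8] → 32; size 32, align 8
@0: reserved [1B, align 1] → 1
+7 pad (align 8)
@8: attrs [8B, align 8] → 16
@16: version [8B, align 8] → 24
@24: n_entries [8B, align 8] → 32
@32: offset [1B, align 1] → 33
+7 pad (align 8)
@40: inode [32B, align 8] → 72
within Entry: refcount at 16
40 + 16 = 56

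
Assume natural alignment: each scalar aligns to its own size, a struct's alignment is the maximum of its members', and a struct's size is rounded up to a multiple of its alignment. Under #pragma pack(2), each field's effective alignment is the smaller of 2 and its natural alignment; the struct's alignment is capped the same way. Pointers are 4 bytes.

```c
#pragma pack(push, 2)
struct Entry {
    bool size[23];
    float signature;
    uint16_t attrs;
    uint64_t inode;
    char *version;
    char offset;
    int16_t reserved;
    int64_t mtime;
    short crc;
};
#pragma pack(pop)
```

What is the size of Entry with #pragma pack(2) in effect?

56

size at 0 (size 23, align 1) → ends 23
pad 1 to align 2 for signature
signature at 24 (size 4, align 2) → ends 28
attrs at 28 (size 2, align 2) → ends 30
inode at 30 (size 8, align 2) → ends 38
version at 38 (size 4, align 2) → ends 42
offset at 42 (size 1, align 1) → ends 43
pad 1 to align 2 for reserved
reserved at 44 (size 2, align 2) → ends 46
mtime at 46 (size 8, align 2) → ends 54
crc at 54 (size 2, align 2) → ends 56
total 56 bytes, alignment 2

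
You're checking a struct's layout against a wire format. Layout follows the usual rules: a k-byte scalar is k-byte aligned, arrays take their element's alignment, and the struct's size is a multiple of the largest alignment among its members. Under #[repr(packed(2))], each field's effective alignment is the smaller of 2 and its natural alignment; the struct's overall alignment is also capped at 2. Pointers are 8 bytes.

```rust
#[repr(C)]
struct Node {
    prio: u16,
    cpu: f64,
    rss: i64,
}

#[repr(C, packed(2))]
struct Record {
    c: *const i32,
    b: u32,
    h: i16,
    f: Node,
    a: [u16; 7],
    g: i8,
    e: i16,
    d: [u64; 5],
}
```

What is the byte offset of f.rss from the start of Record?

30

Node: prio at 0 (size 2, align 2) → ends 2; pad 6 to align 8 for cpu; cpu at 8 (size 8, align 8) → ends 16; rss at 16 (size 8, align 8) → ends 24; total 24 bytes, alignment 8
c at 0 (size 8, align 2) → ends 8
b at 8 (size 4, align 2) → ends 12
h at 12 (size 2, align 2) → ends 14
f at 14 (size 24, align 2) → ends 38
within Node: rss at 16
14 + 16 = 30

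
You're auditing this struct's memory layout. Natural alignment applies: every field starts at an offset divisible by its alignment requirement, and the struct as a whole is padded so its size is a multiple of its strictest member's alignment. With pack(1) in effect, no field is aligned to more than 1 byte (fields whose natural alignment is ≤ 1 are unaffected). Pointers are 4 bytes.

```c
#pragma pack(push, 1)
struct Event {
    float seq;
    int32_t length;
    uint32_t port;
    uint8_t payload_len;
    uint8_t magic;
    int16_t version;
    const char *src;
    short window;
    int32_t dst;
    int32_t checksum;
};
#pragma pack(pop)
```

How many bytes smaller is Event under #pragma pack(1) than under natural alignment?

2

natural layout:
  @0: seq [4B, align 4] → 4
  @4: length [4B, align 4] → 8
  @8: port [4B, align 4] → 12
  @12: payload_len [1B, align 1] → 13
  @13: magic [1B, align 1] → 14
  @14: version [2B, align 2] → 16
  @16: src [4B, align 4] → 20
  @20: window [2B, align 2] → 22
  +2 pad (align 4)
  @24: dst [4B, align 4] → 28
  @28: checksum [4B, align 4] → 32
  size 32, align 4
packed(1) layout:
  @0: seq [4B, align 1] → 4
  @4: length [4B, align 1] → 8
  @8: port [4B, align 1] → 12
  @12: payload_len [1B, align 1] → 13
  @13: magic [1B, align 1] → 14
  @14: version [2B, align 1] → 16
  @16: src [4B, align 1] → 20
  @20: window [2B, align 1] → 22
  @22: dst [4B, align 1] → 26
  @26: checksum [4B, align 1] → 30
  size 30, align 1
32 − 30 = 2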